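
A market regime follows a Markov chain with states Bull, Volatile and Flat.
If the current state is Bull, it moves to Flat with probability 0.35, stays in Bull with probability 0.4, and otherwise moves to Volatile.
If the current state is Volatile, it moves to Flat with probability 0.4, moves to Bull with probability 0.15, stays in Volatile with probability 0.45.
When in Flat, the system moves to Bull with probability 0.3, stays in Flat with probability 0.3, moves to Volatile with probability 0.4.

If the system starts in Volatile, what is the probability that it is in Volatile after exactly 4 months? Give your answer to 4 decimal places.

Propagate the distribution vector 4 months from Volatile.
After 0 months: (0.0000, 1.0000, 0.0000)
After 1 month: (0.1500, 0.4500, 0.4000)
After 2 months: (0.2475, 0.4000, 0.3525)
After 3 months: (0.2648, 0.3829, 0.3524)
After 4 months: (0.2690, 0.3794, 0.3515)
P(in Volatile after 4 months) = 0.3794

0.3794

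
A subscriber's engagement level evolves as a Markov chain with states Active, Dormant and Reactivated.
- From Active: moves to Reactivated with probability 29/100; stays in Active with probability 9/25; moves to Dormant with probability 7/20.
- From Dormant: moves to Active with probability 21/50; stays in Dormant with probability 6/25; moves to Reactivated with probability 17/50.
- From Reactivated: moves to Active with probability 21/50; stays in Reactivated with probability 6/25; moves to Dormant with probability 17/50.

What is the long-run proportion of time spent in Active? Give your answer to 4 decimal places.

0.3962

Let the stationary distribution be π with π = πP and π_1 + π_2 + π_3 = 1.
π_1 = 0.36·π_1 + 0.42·π_2 + 0.42·π_3
π_2 = 0.35·π_1 + 0.24·π_2 + 0.34·π_3
Solving with the normalization constraint gives π = (0.3962, 0.3127, 0.2911).
So the stationary probability of Active is 0.3962.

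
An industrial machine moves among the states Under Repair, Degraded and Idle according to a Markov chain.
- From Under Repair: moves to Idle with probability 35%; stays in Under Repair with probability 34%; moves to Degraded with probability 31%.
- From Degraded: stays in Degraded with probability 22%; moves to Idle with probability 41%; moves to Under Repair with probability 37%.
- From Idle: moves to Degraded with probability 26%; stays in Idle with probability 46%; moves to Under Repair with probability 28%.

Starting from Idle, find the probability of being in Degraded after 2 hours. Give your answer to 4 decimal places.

0.2636

Sum over the intermediate state after 1 hour:
P = P(Idle→Under Repair)·P(Under Repair→Degraded) + P(Idle→Degraded)·P(Degraded→Degraded) + P(Idle→Idle)·P(Idle→Degraded)
  = 0.28×0.31 + 0.26×0.22 + 0.46×0.26
  = 0.0868 + 0.0572 + 0.1196 = 0.2636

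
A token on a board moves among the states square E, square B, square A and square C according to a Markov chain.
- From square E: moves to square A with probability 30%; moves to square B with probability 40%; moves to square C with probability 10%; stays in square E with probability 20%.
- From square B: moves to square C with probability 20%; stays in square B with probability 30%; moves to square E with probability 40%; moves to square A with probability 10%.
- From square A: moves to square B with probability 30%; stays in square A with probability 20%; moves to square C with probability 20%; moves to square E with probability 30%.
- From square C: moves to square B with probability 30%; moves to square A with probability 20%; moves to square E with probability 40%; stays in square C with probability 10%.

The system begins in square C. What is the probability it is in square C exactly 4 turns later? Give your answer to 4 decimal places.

0.1526

Propagate the distribution vector 4 turns from square C.
After 0 turns: (0.0000, 0.0000, 0.0000, 1.0000)
After 1 turn: (0.4000, 0.3000, 0.2000, 0.1000)
After 2 turns: (0.3000, 0.3400, 0.2100, 0.1500)
After 3 turns: (0.3190, 0.3300, 0.1960, 0.1550)
After 4 turns: (0.3166, 0.3319, 0.1989, 0.1526)
P(in square C after 4 turns) = 0.1526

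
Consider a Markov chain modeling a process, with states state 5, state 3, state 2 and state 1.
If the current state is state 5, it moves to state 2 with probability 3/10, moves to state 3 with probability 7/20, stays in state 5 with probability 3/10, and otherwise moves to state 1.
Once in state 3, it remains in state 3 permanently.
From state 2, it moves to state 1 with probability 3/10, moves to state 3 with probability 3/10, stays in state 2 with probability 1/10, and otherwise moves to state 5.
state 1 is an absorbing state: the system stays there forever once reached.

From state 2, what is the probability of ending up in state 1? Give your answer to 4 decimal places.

Let h(s) be the probability of absorption at state 1 starting from transient state s. Then h(state 1) = 1 and h(state 3) = 0. By first-step analysis:
h(state 5) = 0.3·h(state 5) + 0.35·0 + 0.3·h(state 2) + 0.05·1
h(state 2) = 0.3·h(state 5) + 0.3·0 + 0.1·h(state 2) + 0.3·1
Solving: h(state 5) = 0.2500, h(state 2) = 0.4167.
Starting from state 2, the probability is 0.4167.

0.4167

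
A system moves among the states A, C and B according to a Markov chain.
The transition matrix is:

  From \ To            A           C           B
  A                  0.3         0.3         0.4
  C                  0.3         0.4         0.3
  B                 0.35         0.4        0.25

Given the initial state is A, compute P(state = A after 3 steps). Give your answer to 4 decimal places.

Propagate the distribution vector 3 steps from A.
After 0 steps: (1.0000, 0.0000, 0.0000)
After 1 step: (0.3000, 0.3000, 0.4000)
After 2 steps: (0.3200, 0.3700, 0.3100)
After 3 steps: (0.3155, 0.3680, 0.3165)
P(in A after 3 steps) = 0.3155

0.3155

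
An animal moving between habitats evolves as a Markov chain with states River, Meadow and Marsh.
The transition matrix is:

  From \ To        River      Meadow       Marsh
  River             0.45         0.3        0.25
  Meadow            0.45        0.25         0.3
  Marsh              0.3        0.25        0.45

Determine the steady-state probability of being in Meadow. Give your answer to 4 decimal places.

Let the stationary distribution be π with π = πP and π_1 + π_2 + π_3 = 1.
π_1 = 0.45·π_1 + 0.45·π_2 + 0.3·π_3
π_2 = 0.3·π_1 + 0.25·π_2 + 0.25·π_3
Solving with the normalization constraint gives π = (0.4006, 0.2700, 0.3294).
So the stationary probability of Meadow is 0.2700.

0.2700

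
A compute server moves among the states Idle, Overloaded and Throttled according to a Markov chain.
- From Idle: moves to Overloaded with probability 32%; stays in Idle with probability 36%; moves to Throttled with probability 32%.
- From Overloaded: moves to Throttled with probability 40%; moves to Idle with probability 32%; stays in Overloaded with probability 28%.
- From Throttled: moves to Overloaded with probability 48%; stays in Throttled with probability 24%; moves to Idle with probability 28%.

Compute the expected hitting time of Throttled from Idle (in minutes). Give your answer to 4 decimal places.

Let t(s) be the expected number of minutes to first reach Throttled from state s, with t(Throttled) = 0. Conditioning on the first minute:
t(Idle) = 1 + 0.36·t(Idle) + 0.32·t(Overloaded)
t(Overloaded) = 1 + 0.32·t(Idle) + 0.28·t(Overloaded)
Solving: t(Idle) = 2.9018, t(Overloaded) = 2.6786.
Expected minutes from Idle to Throttled: 2.9018.

2.9018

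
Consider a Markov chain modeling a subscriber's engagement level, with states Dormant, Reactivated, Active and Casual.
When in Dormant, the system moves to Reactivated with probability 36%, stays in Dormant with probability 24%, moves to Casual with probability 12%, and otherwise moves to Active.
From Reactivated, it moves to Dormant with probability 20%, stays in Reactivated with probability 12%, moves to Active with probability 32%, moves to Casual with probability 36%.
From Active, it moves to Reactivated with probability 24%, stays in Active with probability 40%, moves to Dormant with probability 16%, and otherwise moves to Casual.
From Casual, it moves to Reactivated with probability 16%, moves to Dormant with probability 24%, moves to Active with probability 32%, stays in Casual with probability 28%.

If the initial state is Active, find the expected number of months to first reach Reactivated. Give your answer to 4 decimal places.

4.0502

Let t(s) be the expected number of months to first reach Reactivated from state s, with t(Reactivated) = 0. Conditioning on the first month:
t(Dormant) = 1 + 0.24·t(Dormant) + 0.28·t(Active) + 0.12·t(Casual)
t(Active) = 1 + 0.16·t(Dormant) + 0.4·t(Active) + 0.2·t(Casual)
t(Casual) = 1 + 0.24·t(Dormant) + 0.32·t(Active) + 0.28·t(Casual)
Solving: t(Dormant) = 3.4954, t(Active) = 4.0502, t(Casual) = 4.3541.
Expected months from Active to Reactivated: 4.0502.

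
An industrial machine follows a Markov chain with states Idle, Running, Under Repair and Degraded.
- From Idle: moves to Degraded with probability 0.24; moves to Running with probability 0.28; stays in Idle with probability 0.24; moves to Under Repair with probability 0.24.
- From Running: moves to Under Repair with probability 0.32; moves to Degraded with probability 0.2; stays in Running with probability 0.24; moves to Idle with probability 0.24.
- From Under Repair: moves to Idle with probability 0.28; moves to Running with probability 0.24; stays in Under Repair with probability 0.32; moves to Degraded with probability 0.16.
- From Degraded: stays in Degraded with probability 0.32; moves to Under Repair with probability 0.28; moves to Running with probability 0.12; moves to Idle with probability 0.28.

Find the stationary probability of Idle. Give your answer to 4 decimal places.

Let the stationary distribution be π with π = πP and π_1 + π_2 + π_3 + π_4 = 1.
π_1 = 0.24·π_1 + 0.24·π_2 + 0.28·π_3 + 0.28·π_4
π_2 = 0.28·π_1 + 0.24·π_2 + 0.24·π_3 + 0.12·π_4
π_3 = 0.24·π_1 + 0.32·π_2 + 0.32·π_3 + 0.28·π_4
Solving with the normalization constraint gives π = (0.2606, 0.2233, 0.2901, 0.2259).
So the stationary probability of Idle is 0.2606.

0.2606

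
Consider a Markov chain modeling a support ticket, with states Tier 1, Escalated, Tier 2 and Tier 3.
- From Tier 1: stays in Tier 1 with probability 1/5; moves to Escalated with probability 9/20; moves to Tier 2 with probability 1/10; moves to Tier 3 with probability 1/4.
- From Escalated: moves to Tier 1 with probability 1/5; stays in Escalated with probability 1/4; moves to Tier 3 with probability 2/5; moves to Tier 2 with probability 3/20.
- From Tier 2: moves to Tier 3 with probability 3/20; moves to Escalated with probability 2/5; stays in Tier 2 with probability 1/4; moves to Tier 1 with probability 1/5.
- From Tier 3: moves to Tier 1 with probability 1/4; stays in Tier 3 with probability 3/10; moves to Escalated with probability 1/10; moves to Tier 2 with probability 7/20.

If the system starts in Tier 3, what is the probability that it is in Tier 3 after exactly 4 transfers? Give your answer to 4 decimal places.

Propagate the distribution vector 4 transfers from Tier 3.
After 0 transfers: (0.0000, 0.0000, 0.0000, 1.0000)
After 1 transfer: (0.2500, 0.1000, 0.3500, 0.3000)
After 2 transfers: (0.2150, 0.3075, 0.2325, 0.2450)
After 3 transfers: (0.2123, 0.2911, 0.2115, 0.2851)
After 4 transfers: (0.2143, 0.2814, 0.2176, 0.2868)
P(in Tier 3 after 4 transfers) = 0.2868

0.2868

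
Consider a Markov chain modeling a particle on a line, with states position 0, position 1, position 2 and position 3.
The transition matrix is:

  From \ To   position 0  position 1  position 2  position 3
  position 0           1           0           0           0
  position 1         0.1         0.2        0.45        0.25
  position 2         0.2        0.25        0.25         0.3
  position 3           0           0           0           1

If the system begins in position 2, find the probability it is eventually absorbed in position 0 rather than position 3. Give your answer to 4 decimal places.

Let h(s) be the probability of absorption at position 0 starting from transient state s. Then h(position 0) = 1 and h(position 3) = 0. By first-step analysis:
h(position 1) = 0.1·1 + 0.2·h(position 1) + 0.45·h(position 2) + 0.25·0
h(position 2) = 0.2·1 + 0.25·h(position 1) + 0.25·h(position 2) + 0.3·0
Solving: h(position 1) = 0.3385, h(position 2) = 0.3795.
Starting from position 2, the probability is 0.3795.

0.3795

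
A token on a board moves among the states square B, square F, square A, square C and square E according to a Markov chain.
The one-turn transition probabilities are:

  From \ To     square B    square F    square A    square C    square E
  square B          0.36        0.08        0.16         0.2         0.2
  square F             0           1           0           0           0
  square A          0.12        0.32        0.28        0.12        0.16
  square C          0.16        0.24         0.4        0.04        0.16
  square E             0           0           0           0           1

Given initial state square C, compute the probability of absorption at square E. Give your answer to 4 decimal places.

Let h(s) be the probability of absorption at square E starting from transient state s. Then h(square E) = 1 and h(square F) = 0. By first-step analysis:
h(square B) = 0.36·h(square B) + 0.08·0 + 0.16·h(square A) + 0.2·h(square C) + 0.2·1
h(square A) = 0.12·h(square B) + 0.32·0 + 0.28·h(square A) + 0.12·h(square C) + 0.16·1
h(square C) = 0.16·h(square B) + 0.24·0 + 0.4·h(square A) + 0.04·h(square C) + 0.16·1
Solving: h(square B) = 0.5374, h(square A) = 0.3810, h(square C) = 0.4150.
Starting from square C, the probability is 0.4150.

0.4150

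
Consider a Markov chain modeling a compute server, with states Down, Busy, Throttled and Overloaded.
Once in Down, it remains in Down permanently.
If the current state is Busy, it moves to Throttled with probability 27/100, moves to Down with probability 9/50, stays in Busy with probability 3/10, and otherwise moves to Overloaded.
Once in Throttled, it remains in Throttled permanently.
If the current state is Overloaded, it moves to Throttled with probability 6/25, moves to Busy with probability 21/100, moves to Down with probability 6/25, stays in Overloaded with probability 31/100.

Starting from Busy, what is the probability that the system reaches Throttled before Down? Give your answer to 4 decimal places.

Let h(s) be the probability of absorption at Throttled starting from transient state s. Then h(Throttled) = 1 and h(Down) = 0. By first-step analysis:
h(Busy) = 0.18·0 + 0.3·h(Busy) + 0.27·1 + 0.25·h(Overloaded)
h(Overloaded) = 0.24·0 + 0.21·h(Busy) + 0.24·1 + 0.31·h(Overloaded)
Solving: h(Busy) = 0.5721, h(Overloaded) = 0.5220.
Starting from Busy, the probability is 0.5721.

0.5721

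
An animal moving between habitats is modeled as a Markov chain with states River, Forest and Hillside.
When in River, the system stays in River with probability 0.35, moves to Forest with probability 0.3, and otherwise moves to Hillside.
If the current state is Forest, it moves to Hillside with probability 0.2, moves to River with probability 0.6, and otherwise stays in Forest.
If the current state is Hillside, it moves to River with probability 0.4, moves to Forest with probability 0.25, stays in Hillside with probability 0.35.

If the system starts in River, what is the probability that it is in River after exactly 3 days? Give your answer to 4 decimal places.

Propagate the distribution vector 3 days from River.
After 0 days: (1.0000, 0.0000, 0.0000)
After 1 day: (0.3500, 0.3000, 0.3500)
After 2 days: (0.4425, 0.2525, 0.3050)
After 3 days: (0.4284, 0.2595, 0.3121)
P(in River after 3 days) = 0.4284

0.4284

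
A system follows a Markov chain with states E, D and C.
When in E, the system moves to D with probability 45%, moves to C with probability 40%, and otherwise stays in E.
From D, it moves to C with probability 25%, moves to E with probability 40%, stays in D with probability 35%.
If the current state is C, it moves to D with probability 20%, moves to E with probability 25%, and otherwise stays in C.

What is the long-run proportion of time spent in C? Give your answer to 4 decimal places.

0.4150

Let the stationary distribution be π with π = πP and π_1 + π_2 + π_3 = 1.
π_1 = 0.15·π_1 + 0.4·π_2 + 0.25·π_3
π_2 = 0.45·π_1 + 0.35·π_2 + 0.2·π_3
Solving with the normalization constraint gives π = (0.2702, 0.3148, 0.4150).
So the stationary probability of C is 0.4150.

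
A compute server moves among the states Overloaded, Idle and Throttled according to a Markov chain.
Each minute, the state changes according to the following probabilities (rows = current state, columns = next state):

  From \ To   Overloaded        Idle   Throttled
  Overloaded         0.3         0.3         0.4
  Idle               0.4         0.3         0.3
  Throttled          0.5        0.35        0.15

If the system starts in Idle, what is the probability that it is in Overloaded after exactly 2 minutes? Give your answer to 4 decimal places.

0.3900

Sum over the intermediate state after 1 minute:
P = P(Idle→Overloaded)·P(Overloaded→Overloaded) + P(Idle→Idle)·P(Idle→Overloaded) + P(Idle→Throttled)·P(Throttled→Overloaded)
  = 0.4×0.3 + 0.3×0.4 + 0.3×0.5
  = 0.1200 + 0.1200 + 0.1500 = 0.3900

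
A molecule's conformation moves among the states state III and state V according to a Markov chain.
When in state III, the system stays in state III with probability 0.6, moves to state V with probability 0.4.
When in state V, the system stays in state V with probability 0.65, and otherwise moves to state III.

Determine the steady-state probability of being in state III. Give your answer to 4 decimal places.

0.4667

Let the stationary distribution be π with π = πP and π_1 + π_2 = 1.
π_1 = 0.6·π_1 + 0.35·π_2
Solving with the normalization constraint gives π = (0.4667, 0.5333).
So the stationary probability of state III is 0.4667.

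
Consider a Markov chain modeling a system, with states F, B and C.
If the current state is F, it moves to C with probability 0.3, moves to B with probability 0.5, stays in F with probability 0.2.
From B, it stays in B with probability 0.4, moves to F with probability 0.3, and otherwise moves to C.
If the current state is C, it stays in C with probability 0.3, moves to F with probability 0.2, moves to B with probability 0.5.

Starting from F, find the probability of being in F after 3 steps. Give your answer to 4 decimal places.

Propagate the distribution vector 3 steps from F.
After 0 steps: (1.0000, 0.0000, 0.0000)
After 1 step: (0.2000, 0.5000, 0.3000)
After 2 steps: (0.2500, 0.4500, 0.3000)
After 3 steps: (0.2450, 0.4550, 0.3000)
P(in F after 3 steps) = 0.2450

0.2450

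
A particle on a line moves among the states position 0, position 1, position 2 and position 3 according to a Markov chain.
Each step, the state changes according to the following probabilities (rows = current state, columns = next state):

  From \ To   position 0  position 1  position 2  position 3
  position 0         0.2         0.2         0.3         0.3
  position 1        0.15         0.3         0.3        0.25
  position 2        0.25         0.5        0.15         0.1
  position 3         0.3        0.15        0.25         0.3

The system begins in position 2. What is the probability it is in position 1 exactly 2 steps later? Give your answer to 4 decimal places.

Propagate the distribution vector 2 steps from position 2.
After 0 steps: (0.0000, 0.0000, 1.0000, 0.0000)
After 1 step: (0.2500, 0.5000, 0.1500, 0.1000)
After 2 steps: (0.1925, 0.2900, 0.2725, 0.2450)
P(in position 1 after 2 steps) = 0.2900

0.2900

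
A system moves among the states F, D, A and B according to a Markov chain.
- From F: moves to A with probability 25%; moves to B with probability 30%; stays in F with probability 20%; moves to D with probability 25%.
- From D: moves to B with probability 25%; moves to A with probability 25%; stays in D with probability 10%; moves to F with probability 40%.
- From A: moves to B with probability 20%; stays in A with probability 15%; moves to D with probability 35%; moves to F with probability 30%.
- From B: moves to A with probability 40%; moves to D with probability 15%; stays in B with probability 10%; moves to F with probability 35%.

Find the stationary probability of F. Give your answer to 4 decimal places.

0.3028

Let the stationary distribution be π with π = πP and π_1 + π_2 + π_3 + π_4 = 1.
π_1 = 0.2·π_1 + 0.4·π_2 + 0.3·π_3 + 0.35·π_4
π_2 = 0.25·π_1 + 0.1·π_2 + 0.35·π_3 + 0.15·π_4
π_3 = 0.25·π_1 + 0.25·π_2 + 0.15·π_3 + 0.4·π_4
Solving with the normalization constraint gives π = (0.3028, 0.2207, 0.2572, 0.2194).
So the stationary probability of F is 0.3028.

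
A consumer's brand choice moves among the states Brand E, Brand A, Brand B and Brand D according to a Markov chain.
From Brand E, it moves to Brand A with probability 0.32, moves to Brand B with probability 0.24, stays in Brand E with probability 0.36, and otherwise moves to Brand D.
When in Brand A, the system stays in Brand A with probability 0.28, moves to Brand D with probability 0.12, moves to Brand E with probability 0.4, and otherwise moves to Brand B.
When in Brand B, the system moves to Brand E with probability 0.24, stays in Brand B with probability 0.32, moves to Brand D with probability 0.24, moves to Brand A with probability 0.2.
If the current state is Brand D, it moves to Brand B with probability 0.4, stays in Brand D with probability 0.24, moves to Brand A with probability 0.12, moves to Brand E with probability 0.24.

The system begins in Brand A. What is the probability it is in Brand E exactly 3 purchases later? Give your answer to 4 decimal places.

Propagate the distribution vector 3 purchases from Brand A.
After 0 purchases: (0.0000, 1.0000, 0.0000, 0.0000)
After 1 purchase: (0.4000, 0.2800, 0.2000, 0.1200)
After 2 purchases: (0.3328, 0.2608, 0.2640, 0.1424)
After 3 purchases: (0.3217, 0.2494, 0.2735, 0.1555)
P(in Brand E after 3 purchases) = 0.3217

0.3217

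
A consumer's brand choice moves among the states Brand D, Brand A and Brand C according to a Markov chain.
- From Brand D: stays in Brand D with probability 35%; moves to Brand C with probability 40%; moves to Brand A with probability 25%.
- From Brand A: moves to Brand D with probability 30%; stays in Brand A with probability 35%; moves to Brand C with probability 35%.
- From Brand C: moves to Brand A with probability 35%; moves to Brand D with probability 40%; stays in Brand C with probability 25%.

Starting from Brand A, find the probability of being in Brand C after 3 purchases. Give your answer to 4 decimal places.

0.3345

Propagate the distribution vector 3 purchases from Brand A.
After 0 purchases: (0.0000, 1.0000, 0.0000)
After 1 purchase: (0.3000, 0.3500, 0.3500)
After 2 purchases: (0.3500, 0.3200, 0.3300)
After 3 purchases: (0.3505, 0.3150, 0.3345)
P(in Brand C after 3 purchases) = 0.3345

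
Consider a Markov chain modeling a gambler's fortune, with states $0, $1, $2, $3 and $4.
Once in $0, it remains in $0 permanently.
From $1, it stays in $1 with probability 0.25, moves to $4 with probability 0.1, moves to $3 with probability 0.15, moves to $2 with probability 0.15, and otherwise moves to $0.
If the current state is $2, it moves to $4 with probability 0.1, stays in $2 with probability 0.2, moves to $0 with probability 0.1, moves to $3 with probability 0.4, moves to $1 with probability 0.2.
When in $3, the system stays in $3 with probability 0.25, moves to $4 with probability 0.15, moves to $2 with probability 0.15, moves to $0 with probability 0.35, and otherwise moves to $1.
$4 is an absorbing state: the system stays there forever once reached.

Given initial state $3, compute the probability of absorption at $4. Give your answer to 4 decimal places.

Let h(s) be the probability of absorption at $4 starting from transient state s. Then h($4) = 1 and h($0) = 0. By first-step analysis:
h($1) = 0.35·0 + 0.25·h($1) + 0.15·h($2) + 0.15·h($3) + 0.1·1
h($2) = 0.1·0 + 0.2·h($1) + 0.2·h($2) + 0.4·h($3) + 0.1·1
h($3) = 0.35·0 + 0.1·h($1) + 0.15·h($2) + 0.25·h($3) + 0.15·1
Solving: h($1) = 0.2625, h($2) = 0.3424, h($3) = 0.3035.
Starting from $3, the probability is 0.3035.

0.3035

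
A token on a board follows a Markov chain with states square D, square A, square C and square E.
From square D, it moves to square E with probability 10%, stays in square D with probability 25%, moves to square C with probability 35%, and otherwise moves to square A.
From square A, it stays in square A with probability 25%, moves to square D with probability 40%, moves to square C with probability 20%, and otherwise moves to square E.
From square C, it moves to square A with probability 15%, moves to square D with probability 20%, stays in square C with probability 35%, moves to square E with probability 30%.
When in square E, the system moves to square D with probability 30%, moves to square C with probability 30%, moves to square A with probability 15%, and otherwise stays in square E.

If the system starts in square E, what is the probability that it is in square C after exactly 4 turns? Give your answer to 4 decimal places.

Propagate the distribution vector 4 turns from square E.
After 0 turns: (0.0000, 0.0000, 0.0000, 1.0000)
After 1 turn: (0.3000, 0.1500, 0.3000, 0.2500)
After 2 turns: (0.2700, 0.2100, 0.3150, 0.2050)
After 3 turns: (0.2760, 0.2115, 0.3083, 0.2043)
After 4 turns: (0.2765, 0.2126, 0.3081, 0.2029)
P(in square C after 4 turns) = 0.3081

0.3081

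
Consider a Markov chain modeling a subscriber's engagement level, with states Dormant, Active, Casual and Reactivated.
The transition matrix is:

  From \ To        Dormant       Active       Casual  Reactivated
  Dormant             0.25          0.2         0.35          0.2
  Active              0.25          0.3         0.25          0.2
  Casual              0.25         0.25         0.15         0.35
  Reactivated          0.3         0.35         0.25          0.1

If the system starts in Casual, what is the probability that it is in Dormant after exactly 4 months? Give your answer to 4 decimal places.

0.2610

Propagate the distribution vector 4 months from Casual.
After 0 months: (0.0000, 0.0000, 1.0000, 0.0000)
After 1 month: (0.2500, 0.2500, 0.1500, 0.3500)
After 2 months: (0.2675, 0.2850, 0.2600, 0.1875)
After 3 months: (0.2594, 0.2696, 0.2508, 0.2203)
After 4 months: (0.2610, 0.2725, 0.2509, 0.2156)
P(in Dormant after 4 months) = 0.2610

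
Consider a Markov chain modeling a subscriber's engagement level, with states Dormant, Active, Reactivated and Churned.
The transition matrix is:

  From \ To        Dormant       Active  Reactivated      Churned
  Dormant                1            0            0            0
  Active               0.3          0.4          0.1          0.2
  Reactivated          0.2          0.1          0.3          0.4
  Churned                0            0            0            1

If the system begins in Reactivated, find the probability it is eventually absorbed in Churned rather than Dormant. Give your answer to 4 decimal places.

Let h(s) be the probability of absorption at Churned starting from transient state s. Then h(Churned) = 1 and h(Dormant) = 0. By first-step analysis:
h(Active) = 0.3·0 + 0.4·h(Active) + 0.1·h(Reactivated) + 0.2·1
h(Reactivated) = 0.2·0 + 0.1·h(Active) + 0.3·h(Reactivated) + 0.4·1
Solving: h(Active) = 0.4390, h(Reactivated) = 0.6341.
Starting from Reactivated, the probability is 0.6341.

0.6341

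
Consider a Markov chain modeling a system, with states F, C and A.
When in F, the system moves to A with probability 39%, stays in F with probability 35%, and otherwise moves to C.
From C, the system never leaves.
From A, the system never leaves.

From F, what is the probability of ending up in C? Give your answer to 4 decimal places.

Let h(s) be the probability of absorption at C starting from transient state s. Then h(C) = 1 and h(A) = 0. By first-step analysis:
h(F) = 0.35·h(F) + 0.26·1 + 0.39·0
Solving: h(F) = 0.4000.
Starting from F, the probability is 0.4000.

0.4000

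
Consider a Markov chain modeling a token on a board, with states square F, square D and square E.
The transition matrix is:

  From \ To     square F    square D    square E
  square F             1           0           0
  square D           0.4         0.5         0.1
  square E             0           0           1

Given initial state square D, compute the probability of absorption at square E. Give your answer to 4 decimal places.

Let h(s) be the probability of absorption at square E starting from transient state s. Then h(square E) = 1 and h(square F) = 0. By first-step analysis:
h(square D) = 0.4·0 + 0.5·h(square D) + 0.1·1
Solving: h(square D) = 0.2000.
Starting from square D, the probability is 0.2000.

0.2000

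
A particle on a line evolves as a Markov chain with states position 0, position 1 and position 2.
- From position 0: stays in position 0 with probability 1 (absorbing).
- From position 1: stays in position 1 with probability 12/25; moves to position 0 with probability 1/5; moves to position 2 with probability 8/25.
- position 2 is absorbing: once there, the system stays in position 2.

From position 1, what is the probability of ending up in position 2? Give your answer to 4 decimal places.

0.6154

Let h(s) be the probability of absorption at position 2 starting from transient state s. Then h(position 2) = 1 and h(position 0) = 0. By first-step analysis:
h(position 1) = 0.2·0 + 0.48·h(position 1) + 0.32·1
Solving: h(position 1) = 0.6154.
Starting from position 1, the probability is 0.6154.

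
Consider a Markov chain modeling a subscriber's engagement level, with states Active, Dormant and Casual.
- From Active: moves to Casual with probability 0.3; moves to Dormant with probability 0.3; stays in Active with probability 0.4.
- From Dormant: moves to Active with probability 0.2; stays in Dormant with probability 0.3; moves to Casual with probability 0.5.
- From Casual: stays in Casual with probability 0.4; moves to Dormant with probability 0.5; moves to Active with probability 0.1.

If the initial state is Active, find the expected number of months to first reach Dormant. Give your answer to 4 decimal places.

2.7273

Let t(s) be the expected number of months to first reach Dormant from state s, with t(Dormant) = 0. Conditioning on the first month:
t(Active) = 1 + 0.4·t(Active) + 0.3·t(Casual)
t(Casual) = 1 + 0.1·t(Active) + 0.4·t(Casual)
Solving: t(Active) = 2.7273, t(Casual) = 2.1212.
Expected months from Active to Dormant: 2.7273.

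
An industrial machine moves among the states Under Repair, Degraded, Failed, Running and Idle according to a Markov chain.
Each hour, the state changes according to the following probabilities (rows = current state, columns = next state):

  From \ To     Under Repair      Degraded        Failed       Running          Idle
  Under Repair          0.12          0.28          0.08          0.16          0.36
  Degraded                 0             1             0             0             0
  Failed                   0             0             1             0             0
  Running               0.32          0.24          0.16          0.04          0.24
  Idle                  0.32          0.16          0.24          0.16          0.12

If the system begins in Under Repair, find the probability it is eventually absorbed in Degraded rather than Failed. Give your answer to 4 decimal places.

0.6399

Let h(s) be the probability of absorption at Degraded starting from transient state s. Then h(Degraded) = 1 and h(Failed) = 0. By first-step analysis:
h(Under Repair) = 0.12·h(Under Repair) + 0.28·1 + 0.08·0 + 0.16·h(Running) + 0.36·h(Idle)
h(Running) = 0.32·h(Under Repair) + 0.24·1 + 0.16·0 + 0.04·h(Running) + 0.24·h(Idle)
h(Idle) = 0.32·h(Under Repair) + 0.16·1 + 0.24·0 + 0.16·h(Running) + 0.12·h(Idle)
Solving: h(Under Repair) = 0.6399, h(Running) = 0.5939, h(Idle) = 0.5225.
Starting from Under Repair, the probability is 0.6399.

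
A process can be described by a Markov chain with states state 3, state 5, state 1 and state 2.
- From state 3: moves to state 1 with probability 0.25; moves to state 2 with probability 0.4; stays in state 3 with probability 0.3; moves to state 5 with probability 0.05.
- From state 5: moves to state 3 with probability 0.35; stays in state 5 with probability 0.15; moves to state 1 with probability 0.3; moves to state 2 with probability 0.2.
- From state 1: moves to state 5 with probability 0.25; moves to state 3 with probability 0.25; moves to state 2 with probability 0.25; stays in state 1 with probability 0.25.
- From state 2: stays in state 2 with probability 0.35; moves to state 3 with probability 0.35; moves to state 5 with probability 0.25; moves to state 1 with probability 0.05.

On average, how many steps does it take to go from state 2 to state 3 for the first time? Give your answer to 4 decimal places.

Let t(s) be the expected number of steps to first reach state 3 from state s, with t(state 3) = 0. Conditioning on the first step:
t(state 5) = 1 + 0.15·t(state 5) + 0.3·t(state 1) + 0.2·t(state 2)
t(state 1) = 1 + 0.25·t(state 5) + 0.25·t(state 1) + 0.25·t(state 2)
t(state 2) = 1 + 0.25·t(state 5) + 0.05·t(state 1) + 0.35·t(state 2)
Solving: t(state 5) = 3.0549, t(state 1) = 3.3418, t(state 2) = 2.9705.
Expected steps from state 2 to state 3: 2.9705.

2.9705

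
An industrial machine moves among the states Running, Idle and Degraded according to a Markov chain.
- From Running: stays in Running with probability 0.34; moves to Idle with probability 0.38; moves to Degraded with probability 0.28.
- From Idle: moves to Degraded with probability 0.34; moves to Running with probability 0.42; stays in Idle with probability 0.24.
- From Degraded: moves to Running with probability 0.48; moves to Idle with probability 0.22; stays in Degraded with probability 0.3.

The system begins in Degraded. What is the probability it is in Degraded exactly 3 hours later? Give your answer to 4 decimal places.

0.3041

Propagate the distribution vector 3 hours from Degraded.
After 0 hours: (0.0000, 0.0000, 1.0000)
After 1 hour: (0.4800, 0.2200, 0.3000)
After 2 hours: (0.3996, 0.3012, 0.2992)
After 3 hours: (0.4060, 0.2900, 0.3041)
P(in Degraded after 3 hours) = 0.3041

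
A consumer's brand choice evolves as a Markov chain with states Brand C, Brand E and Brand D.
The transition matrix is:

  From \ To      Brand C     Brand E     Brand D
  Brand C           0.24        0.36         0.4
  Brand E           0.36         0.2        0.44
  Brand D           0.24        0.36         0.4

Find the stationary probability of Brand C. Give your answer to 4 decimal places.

0.2772

Let the stationary distribution be π with π = πP and π_1 + π_2 + π_3 = 1.
π_1 = 0.24·π_1 + 0.36·π_2 + 0.24·π_3
π_2 = 0.36·π_1 + 0.2·π_2 + 0.36·π_3
Solving with the normalization constraint gives π = (0.2772, 0.3103, 0.4124).
So the stationary probability of Brand C is 0.2772.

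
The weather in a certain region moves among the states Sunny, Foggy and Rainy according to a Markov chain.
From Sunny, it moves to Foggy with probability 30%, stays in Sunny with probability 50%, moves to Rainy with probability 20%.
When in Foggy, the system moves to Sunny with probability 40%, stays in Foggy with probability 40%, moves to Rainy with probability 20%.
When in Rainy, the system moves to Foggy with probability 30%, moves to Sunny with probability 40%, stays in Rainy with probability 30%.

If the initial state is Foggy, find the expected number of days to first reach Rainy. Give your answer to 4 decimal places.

Let t(s) be the expected number of days to first reach Rainy from state s, with t(Rainy) = 0. Conditioning on the first day:
t(Sunny) = 1 + 0.5·t(Sunny) + 0.3·t(Foggy)
t(Foggy) = 1 + 0.4·t(Sunny) + 0.4·t(Foggy)
Solving: t(Sunny) = 5.0000, t(Foggy) = 5.0000.
Expected days from Foggy to Rainy: 5.0000.

5.0000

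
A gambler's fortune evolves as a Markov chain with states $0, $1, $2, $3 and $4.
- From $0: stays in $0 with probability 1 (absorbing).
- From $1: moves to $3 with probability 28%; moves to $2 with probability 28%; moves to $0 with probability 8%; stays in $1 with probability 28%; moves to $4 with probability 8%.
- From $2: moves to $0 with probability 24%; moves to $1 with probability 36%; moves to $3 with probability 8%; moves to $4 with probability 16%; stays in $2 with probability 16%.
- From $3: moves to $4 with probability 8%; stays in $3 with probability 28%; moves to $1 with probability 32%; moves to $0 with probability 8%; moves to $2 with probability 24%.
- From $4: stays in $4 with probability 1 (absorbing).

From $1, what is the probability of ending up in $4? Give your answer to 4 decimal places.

0.4556

Let h(s) be the probability of absorption at $4 starting from transient state s. Then h($4) = 1 and h($0) = 0. By first-step analysis:
h($1) = 0.08·0 + 0.28·h($1) + 0.28·h($2) + 0.28·h($3) + 0.08·1
h($2) = 0.24·0 + 0.36·h($1) + 0.16·h($2) + 0.08·h($3) + 0.16·1
h($3) = 0.08·0 + 0.32·h($1) + 0.24·h($2) + 0.28·h($3) + 0.08·1
Solving: h($1) = 0.4556, h($2) = 0.4293, h($3) = 0.4567.
Starting from $1, the probability is 0.4556.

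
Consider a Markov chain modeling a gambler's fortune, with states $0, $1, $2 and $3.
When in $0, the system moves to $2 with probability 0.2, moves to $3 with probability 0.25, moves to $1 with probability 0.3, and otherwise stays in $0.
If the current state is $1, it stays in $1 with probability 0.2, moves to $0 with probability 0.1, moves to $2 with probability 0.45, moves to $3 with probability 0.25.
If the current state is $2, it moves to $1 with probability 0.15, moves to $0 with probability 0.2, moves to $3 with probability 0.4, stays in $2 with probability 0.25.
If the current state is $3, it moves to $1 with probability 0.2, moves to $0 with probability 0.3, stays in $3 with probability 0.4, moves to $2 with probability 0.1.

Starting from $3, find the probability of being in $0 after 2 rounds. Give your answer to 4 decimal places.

Propagate the distribution vector 2 rounds from $3.
After 0 rounds: (0.0000, 0.0000, 0.0000, 1.0000)
After 1 round: (0.3000, 0.2000, 0.1000, 0.4000)
After 2 rounds: (0.2350, 0.2250, 0.2150, 0.3250)
P(in $0 after 2 rounds) = 0.2350

0.2350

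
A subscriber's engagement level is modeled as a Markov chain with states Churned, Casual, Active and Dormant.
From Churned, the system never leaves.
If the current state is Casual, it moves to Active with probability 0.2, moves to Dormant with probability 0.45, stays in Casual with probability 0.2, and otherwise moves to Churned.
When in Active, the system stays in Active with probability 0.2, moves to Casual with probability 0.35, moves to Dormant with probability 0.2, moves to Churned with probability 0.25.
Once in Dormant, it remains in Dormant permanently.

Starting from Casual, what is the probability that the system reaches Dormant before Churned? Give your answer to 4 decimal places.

Let h(s) be the probability of absorption at Dormant starting from transient state s. Then h(Dormant) = 1 and h(Churned) = 0. By first-step analysis:
h(Casual) = 0.15·0 + 0.2·h(Casual) + 0.2·h(Active) + 0.45·1
h(Active) = 0.25·0 + 0.35·h(Casual) + 0.2·h(Active) + 0.2·1
Solving: h(Casual) = 0.7018, h(Active) = 0.5570.
Starting from Casual, the probability is 0.7018.

0.7018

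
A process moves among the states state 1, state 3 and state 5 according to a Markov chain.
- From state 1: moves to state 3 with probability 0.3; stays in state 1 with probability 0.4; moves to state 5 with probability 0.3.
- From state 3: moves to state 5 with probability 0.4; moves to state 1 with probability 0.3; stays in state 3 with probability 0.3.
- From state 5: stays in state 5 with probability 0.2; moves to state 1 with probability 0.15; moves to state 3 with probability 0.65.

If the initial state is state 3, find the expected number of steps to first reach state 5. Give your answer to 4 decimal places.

2.7273

Let t(s) be the expected number of steps to first reach state 5 from state s, with t(state 5) = 0. Conditioning on the first step:
t(state 1) = 1 + 0.4·t(state 1) + 0.3·t(state 3)
t(state 3) = 1 + 0.3·t(state 1) + 0.3·t(state 3)
Solving: t(state 1) = 3.0303, t(state 3) = 2.7273.
Expected steps from state 3 to state 5: 2.7273.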